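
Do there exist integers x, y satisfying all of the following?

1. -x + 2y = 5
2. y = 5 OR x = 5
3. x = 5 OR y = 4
Yes

Take x = 5, y = 5. Substituting into each constraint:
  (1) (-5) + 2(5) = 5 ✓
  (2) y = 5, target 5 ✓ (first branch holds)
  (3) x = 5, target 5 ✓ (first branch holds)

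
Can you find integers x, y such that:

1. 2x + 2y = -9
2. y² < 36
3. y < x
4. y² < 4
No

Even the single constraint (2x + 2y = -9) is infeasible over the integers.

  - 2x + 2y = -9: every term on the left is divisible by 2, so the LHS ≡ 0 (mod 2), but the RHS -9 is not — no integer solution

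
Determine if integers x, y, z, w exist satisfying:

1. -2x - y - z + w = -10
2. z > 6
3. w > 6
Yes

Take x = 0, y = 10, z = 7, w = 7. Substituting into each constraint:
  (1) -2(0) + (-10) + (-7) + 7 = -10 ✓
  (2) 7 > 6 ✓
  (3) 7 > 6 ✓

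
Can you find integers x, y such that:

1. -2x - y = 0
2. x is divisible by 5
Yes

Take x = 0, y = 0. Substituting into each constraint:
  (1) -2(0) + 0 = 0 ✓
  (2) 0 = 5 × 0, remainder 0 ✓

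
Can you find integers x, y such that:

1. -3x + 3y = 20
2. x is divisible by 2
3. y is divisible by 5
No

Even the single constraint (-3x + 3y = 20) is infeasible over the integers.

  - -3x + 3y = 20: every term on the left is divisible by 3, so the LHS ≡ 0 (mod 3), but the RHS 20 is not — no integer solution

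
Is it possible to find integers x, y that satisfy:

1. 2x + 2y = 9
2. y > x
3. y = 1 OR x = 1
No

Even the single constraint (2x + 2y = 9) is infeasible over the integers.

  - 2x + 2y = 9: every term on the left is divisible by 2, so the LHS ≡ 0 (mod 2), but the RHS 9 is not — no integer solution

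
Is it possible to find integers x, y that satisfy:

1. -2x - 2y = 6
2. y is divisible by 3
Yes

Take x = -3, y = 0. Substituting into each constraint:
  (1) -2(-3) - 2(0) = 6 ✓
  (2) 0 = 3 × 0, remainder 0 ✓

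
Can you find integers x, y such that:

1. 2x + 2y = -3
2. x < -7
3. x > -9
No

Even the single constraint (2x + 2y = -3) is infeasible over the integers.

  - 2x + 2y = -3: every term on the left is divisible by 2, so the LHS ≡ 0 (mod 2), but the RHS -3 is not — no integer solution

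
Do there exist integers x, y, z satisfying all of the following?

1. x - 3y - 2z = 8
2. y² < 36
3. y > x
Yes

Take x = -2, y = 0, z = -5. Substituting into each constraint:
  (1) (-2) - 3(0) - 2(-5) = 8 ✓
  (2) y² = (0)² = 0, and 0 < 36 ✓
  (3) 0 > -2 ✓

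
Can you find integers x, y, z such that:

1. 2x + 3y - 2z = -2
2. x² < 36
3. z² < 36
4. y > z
Yes

Take x = -3, y = 2, z = 1. Substituting into each constraint:
  (1) 2(-3) + 3(2) - 2(1) = -2 ✓
  (2) x² = (-3)² = 9, and 9 < 36 ✓
  (3) z² = (1)² = 1, and 1 < 36 ✓
  (4) 2 > 1 ✓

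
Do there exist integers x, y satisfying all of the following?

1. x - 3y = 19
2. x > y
Yes

Take x = 19, y = 0. Substituting into each constraint:
  (1) 19 - 3(0) = 19 ✓
  (2) 19 > 0 ✓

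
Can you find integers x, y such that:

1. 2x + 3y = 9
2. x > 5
Yes

Take x = 6, y = -1. Substituting into each constraint:
  (1) 2(6) + 3(-1) = 9 ✓
  (2) 6 > 5 ✓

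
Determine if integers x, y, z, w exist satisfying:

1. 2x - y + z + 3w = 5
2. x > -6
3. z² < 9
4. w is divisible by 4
Yes

Take x = 0, y = -5, z = 0, w = 0. Substituting into each constraint:
  (1) 2(0) + 5 + 0 + 3(0) = 5 ✓
  (2) 0 > -6 ✓
  (3) z² = (0)² = 0, and 0 < 9 ✓
  (4) 0 = 4 × 0, remainder 0 ✓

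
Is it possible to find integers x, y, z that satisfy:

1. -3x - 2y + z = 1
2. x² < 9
Yes

Take x = -1, y = 1, z = 0. Substituting into each constraint:
  (1) -3(-1) - 2(1) + 0 = 1 ✓
  (2) x² = (-1)² = 1, and 1 < 9 ✓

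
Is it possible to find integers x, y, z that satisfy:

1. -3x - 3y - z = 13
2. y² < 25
Yes

Take x = -5, y = 0, z = 2. Substituting into each constraint:
  (1) -3(-5) - 3(0) + (-2) = 13 ✓
  (2) y² = (0)² = 0, and 0 < 25 ✓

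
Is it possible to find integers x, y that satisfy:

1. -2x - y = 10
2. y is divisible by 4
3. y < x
Yes

Take x = -3, y = -4. Substituting into each constraint:
  (1) -2(-3) + 4 = 10 ✓
  (2) -4 = 4 × -1, remainder 0 ✓
  (3) -4 < -3 ✓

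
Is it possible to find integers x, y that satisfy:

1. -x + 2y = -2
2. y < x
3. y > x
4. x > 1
No

A contradictory subset is {y < x, y > x}. No integer assignment can satisfy these jointly:

  - y < x: bounds one variable relative to another variable
  - y > x: bounds one variable relative to another variable

Direct contradiction: x > y and y > x cannot both hold.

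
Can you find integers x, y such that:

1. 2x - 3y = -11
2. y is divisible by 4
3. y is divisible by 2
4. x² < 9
No

A contradictory subset is {2x - 3y = -11, y is divisible by 2}. No integer assignment can satisfy these jointly:

  - 2x - 3y = -11: is a linear equation tying the variables together
  - y is divisible by 2: restricts y to multiples of 2

Modular obstruction: writing y = 2y', every remaining term of the linear equation is divisible by 2, so the left side is ≡ 0 (mod 2); but the right side -11 ≡ 1 (mod 2). No integers can satisfy it.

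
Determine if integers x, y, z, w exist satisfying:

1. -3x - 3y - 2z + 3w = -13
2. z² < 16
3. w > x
Yes

Take x = 0, y = 6, z = -1, w = 1. Substituting into each constraint:
  (1) -3(0) - 3(6) - 2(-1) + 3(1) = -13 ✓
  (2) z² = (-1)² = 1, and 1 < 16 ✓
  (3) 1 > 0 ✓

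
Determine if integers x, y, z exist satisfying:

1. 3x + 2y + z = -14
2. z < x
Yes

Take x = 2, y = -10, z = 0. Substituting into each constraint:
  (1) 3(2) + 2(-10) + 0 = -14 ✓
  (2) 0 < 2 ✓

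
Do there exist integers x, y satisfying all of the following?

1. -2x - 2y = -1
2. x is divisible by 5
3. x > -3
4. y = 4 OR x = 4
No

Even the single constraint (-2x - 2y = -1) is infeasible over the integers.

  - -2x - 2y = -1: every term on the left is divisible by 2, so the LHS ≡ 0 (mod 2), but the RHS -1 is not — no integer solution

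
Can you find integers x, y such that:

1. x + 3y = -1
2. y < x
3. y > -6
Yes

Take x = 2, y = -1. Substituting into each constraint:
  (1) 2 + 3(-1) = -1 ✓
  (2) -1 < 2 ✓
  (3) -1 > -6 ✓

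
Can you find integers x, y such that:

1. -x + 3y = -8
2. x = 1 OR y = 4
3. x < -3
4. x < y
No

The full constraint system is jointly infeasible over the integers. Each constraint and what it forces:

  - -x + 3y = -8: is a linear equation tying the variables together
  - x = 1 OR y = 4: forces a choice: either x = 1 or y = 4
  - x < -3: bounds one variable relative to a constant
  - x < y: bounds one variable relative to another variable

Split on the disjunction (x = 1 OR y = 4):
  • If x = 1: this contradicts the bound x ≤ -4.
  • If y = 4: the equation forces x = 20, which contradicts the bound x ≤ -4.
Both branches are infeasible, so the system has no integer solution.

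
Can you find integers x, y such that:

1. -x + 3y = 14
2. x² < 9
Yes

Take x = -2, y = 4. Substituting into each constraint:
  (1) 2 + 3(4) = 14 ✓
  (2) x² = (-2)² = 4, and 4 < 9 ✓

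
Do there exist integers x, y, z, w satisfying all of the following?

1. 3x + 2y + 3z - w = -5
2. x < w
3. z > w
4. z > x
Yes

Take x = 0, y = -5, z = 2, w = 1. Substituting into each constraint:
  (1) 3(0) + 2(-5) + 3(2) + (-1) = -5 ✓
  (2) 0 < 1 ✓
  (3) 2 > 1 ✓
  (4) 2 > 0 ✓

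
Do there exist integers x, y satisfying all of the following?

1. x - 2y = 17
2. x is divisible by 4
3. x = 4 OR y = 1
No

The full constraint system is jointly infeasible over the integers. Each constraint and what it forces:

  - x - 2y = 17: is a linear equation tying the variables together
  - x is divisible by 4: restricts x to multiples of 4
  - x = 4 OR y = 1: forces a choice: either x = 4 or y = 1

Modular obstruction: writing x = 4x', every remaining term of the linear equation is divisible by 2, so the left side is ≡ 0 (mod 2); but the right side 17 ≡ 1 (mod 2). No integers can satisfy it.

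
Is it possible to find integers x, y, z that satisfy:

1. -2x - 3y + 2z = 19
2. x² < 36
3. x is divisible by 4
Yes

Take x = 0, y = -5, z = 2. Substituting into each constraint:
  (1) -2(0) - 3(-5) + 2(2) = 19 ✓
  (2) x² = (0)² = 0, and 0 < 36 ✓
  (3) 0 = 4 × 0, remainder 0 ✓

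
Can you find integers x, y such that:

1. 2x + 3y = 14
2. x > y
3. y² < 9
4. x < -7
No

A contradictory subset is {2x + 3y = 14, x > y, x < -7}. No integer assignment can satisfy these jointly:

  - 2x + 3y = 14: is a linear equation tying the variables together
  - x > y: bounds one variable relative to another variable
  - x < -7: bounds one variable relative to a constant

Propagating the comparison: y < x and x ≤ -8 give y ≤ -9. Range argument: with x ∈ [−∞, -8], y ∈ [−∞, -9], the left side of the equation is at most -43, but the right side is 14 > -43. No integer solution exists.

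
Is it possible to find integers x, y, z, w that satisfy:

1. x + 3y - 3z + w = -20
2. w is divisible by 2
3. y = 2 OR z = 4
Yes

Take x = 1, y = -3, z = 4, w = 0. Substituting into each constraint:
  (1) 1 + 3(-3) - 3(4) + 0 = -20 ✓
  (2) 0 = 2 × 0, remainder 0 ✓
  (3) z = 4, target 4 ✓ (second branch holds)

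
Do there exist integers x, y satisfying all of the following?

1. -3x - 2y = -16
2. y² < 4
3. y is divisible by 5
No

The full constraint system is jointly infeasible over the integers. Each constraint and what it forces:

  - -3x - 2y = -16: is a linear equation tying the variables together
  - y² < 4: restricts y to |y| ≤ 1
  - y is divisible by 5: restricts y to multiples of 5

The bounds confine y to {0} with 5 | y. For each value, substitute into the equation:
  • y = 0: the equation gives -3x = -16, so x would not be an integer.
Every case fails, so no integer solution exists.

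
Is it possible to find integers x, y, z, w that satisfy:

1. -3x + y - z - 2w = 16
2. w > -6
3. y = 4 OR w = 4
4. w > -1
Yes

Take x = 0, y = 0, z = -24, w = 4. Substituting into each constraint:
  (1) -3(0) + 0 + 24 - 2(4) = 16 ✓
  (2) 4 > -6 ✓
  (3) w = 4, target 4 ✓ (second branch holds)
  (4) 4 > -1 ✓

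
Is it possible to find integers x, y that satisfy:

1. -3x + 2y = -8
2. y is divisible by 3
No

The full constraint system is jointly infeasible over the integers. Each constraint and what it forces:

  - -3x + 2y = -8: is a linear equation tying the variables together
  - y is divisible by 3: restricts y to multiples of 3

Modular obstruction: writing y = 3y', every remaining term of the linear equation is divisible by 3, so the left side is ≡ 0 (mod 3); but the right side -8 ≡ 1 (mod 3). No integers can satisfy it.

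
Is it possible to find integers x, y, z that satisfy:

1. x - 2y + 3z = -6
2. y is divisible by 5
Yes

Take x = -6, y = 0, z = 0. Substituting into each constraint:
  (1) (-6) - 2(0) + 3(0) = -6 ✓
  (2) 0 = 5 × 0, remainder 0 ✓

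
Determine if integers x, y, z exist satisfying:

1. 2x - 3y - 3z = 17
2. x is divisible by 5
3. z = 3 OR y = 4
Yes

Take x = -5, y = -12, z = 3. Substituting into each constraint:
  (1) 2(-5) - 3(-12) - 3(3) = 17 ✓
  (2) -5 = 5 × -1, remainder 0 ✓
  (3) z = 3, target 3 ✓ (first branch holds)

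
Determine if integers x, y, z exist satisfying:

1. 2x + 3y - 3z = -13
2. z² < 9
Yes

Take x = -8, y = 1, z = 0. Substituting into each constraint:
  (1) 2(-8) + 3(1) - 3(0) = -13 ✓
  (2) z² = (0)² = 0, and 0 < 9 ✓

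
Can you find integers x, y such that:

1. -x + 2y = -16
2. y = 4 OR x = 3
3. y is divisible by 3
No

The full constraint system is jointly infeasible over the integers. Each constraint and what it forces:

  - -x + 2y = -16: is a linear equation tying the variables together
  - y = 4 OR x = 3: forces a choice: either y = 4 or x = 3
  - y is divisible by 3: restricts y to multiples of 3

Split on the disjunction (y = 4 OR x = 3):
  • If y = 4: this contradicts the divisibility constraint — 4 is not a multiple of 3.
  • If x = 3: with x = 3, writing y = 3y', every remaining term of the linear equation is divisible by 6, so the left side is ≡ 0 (mod 6); but the right side -13 ≡ 5 (mod 6). No integers can satisfy it.
Both branches are infeasible, so the system has no integer solution.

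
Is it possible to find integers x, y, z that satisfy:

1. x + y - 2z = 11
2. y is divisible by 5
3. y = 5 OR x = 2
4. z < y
Yes

Take x = 0, y = 5, z = -3. Substituting into each constraint:
  (1) 0 + 5 - 2(-3) = 11 ✓
  (2) 5 = 5 × 1, remainder 0 ✓
  (3) y = 5, target 5 ✓ (first branch holds)
  (4) -3 < 5 ✓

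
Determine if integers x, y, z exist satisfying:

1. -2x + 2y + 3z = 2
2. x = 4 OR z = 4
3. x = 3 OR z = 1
Yes

Take x = 3, y = -2, z = 4. Substituting into each constraint:
  (1) -2(3) + 2(-2) + 3(4) = 2 ✓
  (2) z = 4, target 4 ✓ (second branch holds)
  (3) x = 3, target 3 ✓ (first branch holds)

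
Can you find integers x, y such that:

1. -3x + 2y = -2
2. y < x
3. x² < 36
Yes

Take x = 0, y = -1. Substituting into each constraint:
  (1) -3(0) + 2(-1) = -2 ✓
  (2) -1 < 0 ✓
  (3) x² = (0)² = 0, and 0 < 36 ✓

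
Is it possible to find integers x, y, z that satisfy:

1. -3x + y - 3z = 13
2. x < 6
Yes

Take x = 0, y = 1, z = -4. Substituting into each constraint:
  (1) -3(0) + 1 - 3(-4) = 13 ✓
  (2) 0 < 6 ✓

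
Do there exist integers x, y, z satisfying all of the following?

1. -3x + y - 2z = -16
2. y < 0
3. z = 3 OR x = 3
Yes

Take x = 3, y = -7, z = 0. Substituting into each constraint:
  (1) -3(3) + (-7) - 2(0) = -16 ✓
  (2) -7 < 0 ✓
  (3) x = 3, target 3 ✓ (second branch holds)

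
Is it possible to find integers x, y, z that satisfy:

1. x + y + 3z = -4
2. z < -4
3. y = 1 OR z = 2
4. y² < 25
Yes

Take x = 10, y = 1, z = -5. Substituting into each constraint:
  (1) 10 + 1 + 3(-5) = -4 ✓
  (2) -5 < -4 ✓
  (3) y = 1, target 1 ✓ (first branch holds)
  (4) y² = (1)² = 1, and 1 < 25 ✓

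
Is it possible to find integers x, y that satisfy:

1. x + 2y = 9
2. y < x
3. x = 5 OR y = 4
Yes

Take x = 5, y = 2. Substituting into each constraint:
  (1) 5 + 2(2) = 9 ✓
  (2) 2 < 5 ✓
  (3) x = 5, target 5 ✓ (first branch holds)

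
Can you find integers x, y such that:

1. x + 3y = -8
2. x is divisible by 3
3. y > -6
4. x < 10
No

A contradictory subset is {x + 3y = -8, x is divisible by 3}. No integer assignment can satisfy these jointly:

  - x + 3y = -8: is a linear equation tying the variables together
  - x is divisible by 3: restricts x to multiples of 3

Modular obstruction: writing x = 3x', every remaining term of the linear equation is divisible by 3, so the left side is ≡ 0 (mod 3); but the right side -8 ≡ 1 (mod 3). No integers can satisfy it.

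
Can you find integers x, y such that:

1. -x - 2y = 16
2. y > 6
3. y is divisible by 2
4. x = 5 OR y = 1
No

A contradictory subset is {-x - 2y = 16, y > 6, x = 5 OR y = 1}. No integer assignment can satisfy these jointly:

  - -x - 2y = 16: is a linear equation tying the variables together
  - y > 6: bounds one variable relative to a constant
  - x = 5 OR y = 1: forces a choice: either x = 5 or y = 1

Split on the disjunction (x = 5 OR y = 1):
  • If x = 5: with x = 5, every remaining term of the linear equation is divisible by 2, so the left side is ≡ 0 (mod 2); but the right side 21 ≡ 1 (mod 2). No integers can satisfy it.
  • If y = 1: this contradicts the bound y ≥ 7.
Both branches are infeasible, so the system has no integer solution.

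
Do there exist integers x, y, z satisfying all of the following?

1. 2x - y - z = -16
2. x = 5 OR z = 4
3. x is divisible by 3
Yes

Take x = 6, y = 24, z = 4. Substituting into each constraint:
  (1) 2(6) + (-24) + (-4) = -16 ✓
  (2) z = 4, target 4 ✓ (second branch holds)
  (3) 6 = 3 × 2, remainder 0 ✓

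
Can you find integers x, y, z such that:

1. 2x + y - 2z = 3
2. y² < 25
Yes

Take x = 0, y = 3, z = 0. Substituting into each constraint:
  (1) 2(0) + 3 - 2(0) = 3 ✓
  (2) y² = (3)² = 9, and 9 < 25 ✓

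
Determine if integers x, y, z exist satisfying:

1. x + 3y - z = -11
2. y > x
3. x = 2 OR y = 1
Yes

Take x = 0, y = 1, z = 14. Substituting into each constraint:
  (1) 0 + 3(1) + (-14) = -11 ✓
  (2) 1 > 0 ✓
  (3) y = 1, target 1 ✓ (second branch holds)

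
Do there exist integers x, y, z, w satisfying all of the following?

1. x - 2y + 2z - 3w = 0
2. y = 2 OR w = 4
Yes

Take x = 4, y = 2, z = 0, w = 0. Substituting into each constraint:
  (1) 4 - 2(2) + 2(0) - 3(0) = 0 ✓
  (2) y = 2, target 2 ✓ (first branch holds)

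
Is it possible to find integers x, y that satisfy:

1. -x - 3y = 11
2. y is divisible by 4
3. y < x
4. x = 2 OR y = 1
No

A contradictory subset is {-x - 3y = 11, y < x, x = 2 OR y = 1}. No integer assignment can satisfy these jointly:

  - -x - 3y = 11: is a linear equation tying the variables together
  - y < x: bounds one variable relative to another variable
  - x = 2 OR y = 1: forces a choice: either x = 2 or y = 1

Split on the disjunction (x = 2 OR y = 1):
  • If x = 2: with x = 2, every remaining term of the linear equation is divisible by 3, so the left side is ≡ 0 (mod 3); but the right side 13 ≡ 1 (mod 3). No integers can satisfy it.
  • If y = 1: the equation forces x = -14, giving (y, x) = (1, -14), which violates x > y.
Both branches are infeasible, so the system has no integer solution.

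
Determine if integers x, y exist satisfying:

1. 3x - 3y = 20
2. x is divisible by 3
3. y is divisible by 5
No

Even the single constraint (3x - 3y = 20) is infeasible over the integers.

  - 3x - 3y = 20: every term on the left is divisible by 3, so the LHS ≡ 0 (mod 3), but the RHS 20 is not — no integer solution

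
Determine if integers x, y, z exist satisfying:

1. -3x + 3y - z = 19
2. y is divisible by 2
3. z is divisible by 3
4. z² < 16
No

A contradictory subset is {-3x + 3y - z = 19, z is divisible by 3}. No integer assignment can satisfy these jointly:

  - -3x + 3y - z = 19: is a linear equation tying the variables together
  - z is divisible by 3: restricts z to multiples of 3

Modular obstruction: writing z = 3z', every remaining term of the linear equation is divisible by 3, so the left side is ≡ 0 (mod 3); but the right side 19 ≡ 1 (mod 3). No integers can satisfy it.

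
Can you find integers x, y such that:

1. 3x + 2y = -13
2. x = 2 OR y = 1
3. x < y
Yes

Take x = -5, y = 1. Substituting into each constraint:
  (1) 3(-5) + 2(1) = -13 ✓
  (2) y = 1, target 1 ✓ (second branch holds)
  (3) -5 < 1 ✓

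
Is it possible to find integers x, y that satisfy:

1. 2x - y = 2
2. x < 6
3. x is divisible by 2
Yes

Take x = 0, y = -2. Substituting into each constraint:
  (1) 2(0) + 2 = 2 ✓
  (2) 0 < 6 ✓
  (3) 0 = 2 × 0, remainder 0 ✓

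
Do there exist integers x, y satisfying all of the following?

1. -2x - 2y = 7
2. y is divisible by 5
No

Even the single constraint (-2x - 2y = 7) is infeasible over the integers.

  - -2x - 2y = 7: every term on the left is divisible by 2, so the LHS ≡ 0 (mod 2), but the RHS 7 is not — no integer solution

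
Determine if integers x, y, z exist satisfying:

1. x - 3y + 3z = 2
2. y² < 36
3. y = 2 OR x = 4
Yes

Take x = -1, y = 2, z = 3. Substituting into each constraint:
  (1) (-1) - 3(2) + 3(3) = 2 ✓
  (2) y² = (2)² = 4, and 4 < 36 ✓
  (3) y = 2, target 2 ✓ (first branch holds)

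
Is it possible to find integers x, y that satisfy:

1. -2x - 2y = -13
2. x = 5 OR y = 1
No

Even the single constraint (-2x - 2y = -13) is infeasible over the integers.

  - -2x - 2y = -13: every term on the left is divisible by 2, so the LHS ≡ 0 (mod 2), but the RHS -13 is not — no integer solution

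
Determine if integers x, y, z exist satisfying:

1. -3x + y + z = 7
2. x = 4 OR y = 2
Yes

Take x = 4, y = 19, z = 0. Substituting into each constraint:
  (1) -3(4) + 19 + 0 = 7 ✓
  (2) x = 4, target 4 ✓ (first branch holds)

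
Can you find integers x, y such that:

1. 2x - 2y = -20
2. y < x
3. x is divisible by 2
No

A contradictory subset is {2x - 2y = -20, y < x}. No integer assignment can satisfy these jointly:

  - 2x - 2y = -20: is a linear equation tying the variables together
  - y < x: bounds one variable relative to another variable

From the equation, x − y = -10, i.e. x − y = -10; but x > y requires x − y ≥ 1. Contradiction.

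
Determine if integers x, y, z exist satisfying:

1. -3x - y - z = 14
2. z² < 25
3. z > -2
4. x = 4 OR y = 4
Yes

Take x = 4, y = -25, z = -1. Substituting into each constraint:
  (1) -3(4) + 25 + 1 = 14 ✓
  (2) z² = (-1)² = 1, and 1 < 25 ✓
  (3) -1 > -2 ✓
  (4) x = 4, target 4 ✓ (first branch holds)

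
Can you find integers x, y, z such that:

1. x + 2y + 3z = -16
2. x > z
Yes

Take x = 0, y = -5, z = -2. Substituting into each constraint:
  (1) 0 + 2(-5) + 3(-2) = -16 ✓
  (2) 0 > -2 ✓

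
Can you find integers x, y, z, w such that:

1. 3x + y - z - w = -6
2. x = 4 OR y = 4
Yes

Take x = 0, y = 4, z = 0, w = 10. Substituting into each constraint:
  (1) 3(0) + 4 + 0 + (-10) = -6 ✓
  (2) y = 4, target 4 ✓ (second branch holds)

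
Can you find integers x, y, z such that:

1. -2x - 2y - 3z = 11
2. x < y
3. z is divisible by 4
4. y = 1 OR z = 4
No

A contradictory subset is {-2x - 2y - 3z = 11, z is divisible by 4, y = 1 OR z = 4}. No integer assignment can satisfy these jointly:

  - -2x - 2y - 3z = 11: is a linear equation tying the variables together
  - z is divisible by 4: restricts z to multiples of 4
  - y = 1 OR z = 4: forces a choice: either y = 1 or z = 4

Modular obstruction: writing z = 4z', every remaining term of the linear equation is divisible by 2, so the left side is ≡ 0 (mod 2); but the right side 11 ≡ 1 (mod 2). No integers can satisfy it.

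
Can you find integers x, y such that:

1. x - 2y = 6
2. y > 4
Yes

Take x = 16, y = 5. Substituting into each constraint:
  (1) 16 - 2(5) = 6 ✓
  (2) 5 > 4 ✓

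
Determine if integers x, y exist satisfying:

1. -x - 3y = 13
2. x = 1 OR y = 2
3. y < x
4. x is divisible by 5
No

A contradictory subset is {-x - 3y = 13, x = 1 OR y = 2, y < x}. No integer assignment can satisfy these jointly:

  - -x - 3y = 13: is a linear equation tying the variables together
  - x = 1 OR y = 2: forces a choice: either x = 1 or y = 2
  - y < x: bounds one variable relative to another variable

Split on the disjunction (x = 1 OR y = 2):
  • If x = 1: with x = 1, every remaining term of the linear equation is divisible by 3, so the left side is ≡ 0 (mod 3); but the right side 14 ≡ 2 (mod 3). No integers can satisfy it.
  • If y = 2: the equation forces x = -19, giving (y, x) = (2, -19), which violates x > y.
Both branches are infeasible, so the system has no integer solution.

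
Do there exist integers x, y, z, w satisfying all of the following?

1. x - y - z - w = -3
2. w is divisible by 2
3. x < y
Yes

Take x = -1, y = 0, z = 2, w = 0. Substituting into each constraint:
  (1) (-1) + 0 + (-2) + 0 = -3 ✓
  (2) 0 = 2 × 0, remainder 0 ✓
  (3) -1 < 0 ✓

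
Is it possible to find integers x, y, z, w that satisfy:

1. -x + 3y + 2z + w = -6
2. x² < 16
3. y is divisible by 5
Yes

Take x = 0, y = 0, z = -3, w = 0. Substituting into each constraint:
  (1) 0 + 3(0) + 2(-3) + 0 = -6 ✓
  (2) x² = (0)² = 0, and 0 < 16 ✓
  (3) 0 = 5 × 0, remainder 0 ✓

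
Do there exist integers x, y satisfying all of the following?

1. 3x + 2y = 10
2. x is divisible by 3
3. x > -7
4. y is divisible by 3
No

A contradictory subset is {3x + 2y = 10, y is divisible by 3}. No integer assignment can satisfy these jointly:

  - 3x + 2y = 10: is a linear equation tying the variables together
  - y is divisible by 3: restricts y to multiples of 3

Modular obstruction: writing y = 3y', every remaining term of the linear equation is divisible by 3, so the left side is ≡ 0 (mod 3); but the right side 10 ≡ 1 (mod 3). No integers can satisfy it.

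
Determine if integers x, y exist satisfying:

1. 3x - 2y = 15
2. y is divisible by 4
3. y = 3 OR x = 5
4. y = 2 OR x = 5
Yes

Take x = 5, y = 0. Substituting into each constraint:
  (1) 3(5) - 2(0) = 15 ✓
  (2) 0 = 4 × 0, remainder 0 ✓
  (3) x = 5, target 5 ✓ (second branch holds)
  (4) x = 5, target 5 ✓ (second branch holds)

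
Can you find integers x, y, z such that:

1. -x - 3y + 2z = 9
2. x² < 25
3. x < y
Yes

Take x = -1, y = 0, z = 4. Substituting into each constraint:
  (1) 1 - 3(0) + 2(4) = 9 ✓
  (2) x² = (-1)² = 1, and 1 < 25 ✓
  (3) -1 < 0 ✓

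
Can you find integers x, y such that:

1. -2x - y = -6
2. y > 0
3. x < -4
Yes

Take x = -5, y = 16. Substituting into each constraint:
  (1) -2(-5) + (-16) = -6 ✓
  (2) 16 > 0 ✓
  (3) -5 < -4 ✓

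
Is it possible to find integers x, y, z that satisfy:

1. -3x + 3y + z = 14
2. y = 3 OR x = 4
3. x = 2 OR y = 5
Yes

Take x = 4, y = 5, z = 11. Substituting into each constraint:
  (1) -3(4) + 3(5) + 11 = 14 ✓
  (2) x = 4, target 4 ✓ (second branch holds)
  (3) y = 5, target 5 ✓ (second branch holds)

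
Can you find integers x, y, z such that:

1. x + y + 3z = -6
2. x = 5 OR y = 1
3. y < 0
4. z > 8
Yes

Take x = 5, y = -38, z = 9. Substituting into each constraint:
  (1) 5 + (-38) + 3(9) = -6 ✓
  (2) x = 5, target 5 ✓ (first branch holds)
  (3) -38 < 0 ✓
  (4) 9 > 8 ✓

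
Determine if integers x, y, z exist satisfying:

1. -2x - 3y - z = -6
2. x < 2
Yes

Take x = 0, y = 2, z = 0. Substituting into each constraint:
  (1) -2(0) - 3(2) + 0 = -6 ✓
  (2) 0 < 2 ✓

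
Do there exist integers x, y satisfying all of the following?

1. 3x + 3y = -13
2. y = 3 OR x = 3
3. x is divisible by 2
No

Even the single constraint (3x + 3y = -13) is infeasible over the integers.

  - 3x + 3y = -13: every term on the left is divisible by 3, so the LHS ≡ 0 (mod 3), but the RHS -13 is not — no integer solution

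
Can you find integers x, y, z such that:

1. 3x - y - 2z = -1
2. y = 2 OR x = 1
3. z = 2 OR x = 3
Yes

Take x = 3, y = 2, z = 4. Substituting into each constraint:
  (1) 3(3) + (-2) - 2(4) = -1 ✓
  (2) y = 2, target 2 ✓ (first branch holds)
  (3) x = 3, target 3 ✓ (second branch holds)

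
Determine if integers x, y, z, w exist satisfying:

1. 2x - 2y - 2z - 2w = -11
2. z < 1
No

Even the single constraint (2x - 2y - 2z - 2w = -11) is infeasible over the integers.

  - 2x - 2y - 2z - 2w = -11: every term on the left is divisible by 2, so the LHS ≡ 0 (mod 2), but the RHS -11 is not — no integer solution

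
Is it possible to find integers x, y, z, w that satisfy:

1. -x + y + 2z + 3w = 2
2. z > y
Yes

Take x = 0, y = -1, z = 0, w = 1. Substituting into each constraint:
  (1) 0 + (-1) + 2(0) + 3(1) = 2 ✓
  (2) 0 > -1 ✓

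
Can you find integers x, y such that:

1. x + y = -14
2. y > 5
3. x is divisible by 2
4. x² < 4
No

A contradictory subset is {x + y = -14, y > 5, x² < 4}. No integer assignment can satisfy these jointly:

  - x + y = -14: is a linear equation tying the variables together
  - y > 5: bounds one variable relative to a constant
  - x² < 4: restricts x to |x| ≤ 1

Range argument: with x ∈ [-1, 1], y ∈ [6, ∞], the left side of the equation is at least 5, but the right side is -14 < 5. No integer solution exists.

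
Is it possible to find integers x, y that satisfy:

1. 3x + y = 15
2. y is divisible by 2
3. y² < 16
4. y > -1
Yes

Take x = 5, y = 0. Substituting into each constraint:
  (1) 3(5) + 0 = 15 ✓
  (2) 0 = 2 × 0, remainder 0 ✓
  (3) y² = (0)² = 0, and 0 < 16 ✓
  (4) 0 > -1 ✓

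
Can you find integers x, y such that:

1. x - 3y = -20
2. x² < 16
Yes

Take x = -2, y = 6. Substituting into each constraint:
  (1) (-2) - 3(6) = -20 ✓
  (2) x² = (-2)² = 4, and 4 < 16 ✓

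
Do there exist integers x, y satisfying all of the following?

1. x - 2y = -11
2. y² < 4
Yes

Take x = -11, y = 0. Substituting into each constraint:
  (1) (-11) - 2(0) = -11 ✓
  (2) y² = (0)² = 0, and 0 < 4 ✓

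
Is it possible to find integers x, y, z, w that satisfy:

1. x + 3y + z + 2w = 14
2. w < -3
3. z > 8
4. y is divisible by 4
Yes

Take x = 0, y = 0, z = 22, w = -4. Substituting into each constraint:
  (1) 0 + 3(0) + 22 + 2(-4) = 14 ✓
  (2) -4 < -3 ✓
  (3) 22 > 8 ✓
  (4) 0 = 4 × 0, remainder 0 ✓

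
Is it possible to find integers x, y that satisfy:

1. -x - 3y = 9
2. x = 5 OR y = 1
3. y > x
Yes

Take x = -12, y = 1. Substituting into each constraint:
  (1) 12 - 3(1) = 9 ✓
  (2) y = 1, target 1 ✓ (second branch holds)
  (3) 1 > -12 ✓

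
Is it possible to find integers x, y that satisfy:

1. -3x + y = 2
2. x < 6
Yes

Take x = 0, y = 2. Substituting into each constraint:
  (1) -3(0) + 2 = 2 ✓
  (2) 0 < 6 ✓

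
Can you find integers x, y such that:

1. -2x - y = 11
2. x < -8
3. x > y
No

The full constraint system is jointly infeasible over the integers. Each constraint and what it forces:

  - -2x - y = 11: is a linear equation tying the variables together
  - x < -8: bounds one variable relative to a constant
  - x > y: bounds one variable relative to another variable

Propagating the comparison: y < x and x ≤ -9 give y ≤ -10. Range argument: with x ∈ [−∞, -9], y ∈ [−∞, -10], the left side of the equation is at least 28, but the right side is 11 < 28. No integer solution exists.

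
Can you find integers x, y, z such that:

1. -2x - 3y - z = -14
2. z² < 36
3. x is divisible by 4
Yes

Take x = 0, y = 4, z = 2. Substituting into each constraint:
  (1) -2(0) - 3(4) + (-2) = -14 ✓
  (2) z² = (2)² = 4, and 4 < 36 ✓
  (3) 0 = 4 × 0, remainder 0 ✓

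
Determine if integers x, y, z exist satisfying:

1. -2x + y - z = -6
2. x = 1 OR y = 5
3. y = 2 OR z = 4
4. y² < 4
Yes

Take x = 1, y = 0, z = 4. Substituting into each constraint:
  (1) -2(1) + 0 + (-4) = -6 ✓
  (2) x = 1, target 1 ✓ (first branch holds)
  (3) z = 4, target 4 ✓ (second branch holds)
  (4) y² = (0)² = 0, and 0 < 4 ✓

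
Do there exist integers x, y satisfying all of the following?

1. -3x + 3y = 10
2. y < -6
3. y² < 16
No

Even the single constraint (-3x + 3y = 10) is infeasible over the integers.

  - -3x + 3y = 10: every term on the left is divisible by 3, so the LHS ≡ 0 (mod 3), but the RHS 10 is not — no integer solution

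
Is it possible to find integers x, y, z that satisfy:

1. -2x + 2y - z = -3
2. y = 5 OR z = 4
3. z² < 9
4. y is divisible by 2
No

A contradictory subset is {y = 5 OR z = 4, z² < 9, y is divisible by 2}. No integer assignment can satisfy these jointly:

  - y = 5 OR z = 4: forces a choice: either y = 5 or z = 4
  - z² < 9: restricts z to |z| ≤ 2
  - y is divisible by 2: restricts y to multiples of 2

Split on the disjunction (y = 5 OR z = 4):
  • If y = 5: this contradicts the divisibility constraint — 5 is not a multiple of 2.
  • If z = 4: this contradicts z² < 9, which requires |z| ≤ 2.
Both branches are infeasible, so the system has no integer solution.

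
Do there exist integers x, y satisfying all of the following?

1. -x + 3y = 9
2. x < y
Yes

Take x = 3, y = 4. Substituting into each constraint:
  (1) (-3) + 3(4) = 9 ✓
  (2) 3 < 4 ✓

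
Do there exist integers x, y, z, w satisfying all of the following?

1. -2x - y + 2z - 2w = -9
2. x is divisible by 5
Yes

Take x = 0, y = 1, z = 0, w = 4. Substituting into each constraint:
  (1) -2(0) + (-1) + 2(0) - 2(4) = -9 ✓
  (2) 0 = 5 × 0, remainder 0 ✓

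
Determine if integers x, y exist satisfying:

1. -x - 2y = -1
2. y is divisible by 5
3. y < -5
Yes

Take x = 21, y = -10. Substituting into each constraint:
  (1) (-21) - 2(-10) = -1 ✓
  (2) -10 = 5 × -2, remainder 0 ✓
  (3) -10 < -5 ✓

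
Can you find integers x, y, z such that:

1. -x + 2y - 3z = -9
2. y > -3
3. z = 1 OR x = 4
Yes

Take x = 6, y = 0, z = 1. Substituting into each constraint:
  (1) (-6) + 2(0) - 3(1) = -9 ✓
  (2) 0 > -3 ✓
  (3) z = 1, target 1 ✓ (first branch holds)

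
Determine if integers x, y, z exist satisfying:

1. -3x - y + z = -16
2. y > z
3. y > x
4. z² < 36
Yes

Take x = 3, y = 7, z = 0. Substituting into each constraint:
  (1) -3(3) + (-7) + 0 = -16 ✓
  (2) 7 > 0 ✓
  (3) 7 > 3 ✓
  (4) z² = (0)² = 0, and 0 < 36 ✓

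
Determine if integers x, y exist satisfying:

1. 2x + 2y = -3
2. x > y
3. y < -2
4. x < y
No

Even the single constraint (2x + 2y = -3) is infeasible over the integers.

  - 2x + 2y = -3: every term on the left is divisible by 2, so the LHS ≡ 0 (mod 2), but the RHS -3 is not — no integer solution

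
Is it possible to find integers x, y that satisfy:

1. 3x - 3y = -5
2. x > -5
No

Even the single constraint (3x - 3y = -5) is infeasible over the integers.

  - 3x - 3y = -5: every term on the left is divisible by 3, so the LHS ≡ 0 (mod 3), but the RHS -5 is not — no integer solution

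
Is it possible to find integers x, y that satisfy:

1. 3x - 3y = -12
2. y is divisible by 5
Yes

Take x = -4, y = 0. Substituting into each constraint:
  (1) 3(-4) - 3(0) = -12 ✓
  (2) 0 = 5 × 0, remainder 0 ✓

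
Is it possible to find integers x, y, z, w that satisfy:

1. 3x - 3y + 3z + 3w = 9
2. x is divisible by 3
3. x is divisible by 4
Yes

Take x = 0, y = 0, z = 0, w = 3. Substituting into each constraint:
  (1) 3(0) - 3(0) + 3(0) + 3(3) = 9 ✓
  (2) 0 = 3 × 0, remainder 0 ✓
  (3) 0 = 4 × 0, remainder 0 ✓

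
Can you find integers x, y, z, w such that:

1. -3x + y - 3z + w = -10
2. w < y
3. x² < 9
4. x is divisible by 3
Yes

Take x = 0, y = 0, z = 3, w = -1. Substituting into each constraint:
  (1) -3(0) + 0 - 3(3) + (-1) = -10 ✓
  (2) -1 < 0 ✓
  (3) x² = (0)² = 0, and 0 < 9 ✓
  (4) 0 = 3 × 0, remainder 0 ✓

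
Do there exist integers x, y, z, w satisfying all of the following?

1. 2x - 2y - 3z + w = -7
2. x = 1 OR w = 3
Yes

Take x = 1, y = 3, z = 1, w = 0. Substituting into each constraint:
  (1) 2(1) - 2(3) - 3(1) + 0 = -7 ✓
  (2) x = 1, target 1 ✓ (first branch holds)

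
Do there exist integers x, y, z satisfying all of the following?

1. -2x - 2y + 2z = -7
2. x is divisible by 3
No

Even the single constraint (-2x - 2y + 2z = -7) is infeasible over the integers.

  - -2x - 2y + 2z = -7: every term on the left is divisible by 2, so the LHS ≡ 0 (mod 2), but the RHS -7 is not — no integer solution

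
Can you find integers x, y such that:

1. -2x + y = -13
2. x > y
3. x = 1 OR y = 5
Yes

Take x = 9, y = 5. Substituting into each constraint:
  (1) -2(9) + 5 = -13 ✓
  (2) 9 > 5 ✓
  (3) y = 5, target 5 ✓ (second branch holds)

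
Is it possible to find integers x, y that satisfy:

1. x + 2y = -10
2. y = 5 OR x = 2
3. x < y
Yes

Take x = -20, y = 5. Substituting into each constraint:
  (1) (-20) + 2(5) = -10 ✓
  (2) y = 5, target 5 ✓ (first branch holds)
  (3) -20 < 5 ✓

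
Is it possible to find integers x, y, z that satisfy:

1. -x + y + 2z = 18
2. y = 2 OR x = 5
Yes

Take x = 0, y = 2, z = 8. Substituting into each constraint:
  (1) 0 + 2 + 2(8) = 18 ✓
  (2) y = 2, target 2 ✓ (first branch holds)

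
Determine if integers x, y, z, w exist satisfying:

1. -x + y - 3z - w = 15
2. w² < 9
Yes

Take x = -15, y = 0, z = 0, w = 0. Substituting into each constraint:
  (1) 15 + 0 - 3(0) + 0 = 15 ✓
  (2) w² = (0)² = 0, and 0 < 9 ✓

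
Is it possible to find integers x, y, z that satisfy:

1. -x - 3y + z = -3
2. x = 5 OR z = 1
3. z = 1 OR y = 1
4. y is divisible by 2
Yes

Take x = 4, y = 0, z = 1. Substituting into each constraint:
  (1) (-4) - 3(0) + 1 = -3 ✓
  (2) z = 1, target 1 ✓ (second branch holds)
  (3) z = 1, target 1 ✓ (first branch holds)
  (4) 0 = 2 × 0, remainder 0 ✓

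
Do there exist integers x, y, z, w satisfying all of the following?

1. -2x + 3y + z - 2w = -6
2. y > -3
Yes

Take x = 0, y = 0, z = 0, w = 3. Substituting into each constraint:
  (1) -2(0) + 3(0) + 0 - 2(3) = -6 ✓
  (2) 0 > -3 ✓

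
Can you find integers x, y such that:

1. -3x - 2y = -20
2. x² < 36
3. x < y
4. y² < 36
No

A contradictory subset is {-3x - 2y = -20, x < y, y² < 36}. No integer assignment can satisfy these jointly:

  - -3x - 2y = -20: is a linear equation tying the variables together
  - x < y: bounds one variable relative to another variable
  - y² < 36: restricts y to |y| ≤ 5

The bounds confine y to {-5, -4, -3, -2, -1, 0, 1, 2, 3, 4, 5}. For each value, substitute into the equation:
  • y = -5: the equation forces x = 10, but y > x fails since -5 ≤ 10.
  • y = -4: the equation gives -3x = -28, so x would not be an integer.
  • y = -3: the equation gives -3x = -26, so x would not be an integer.
  • y = -2: the equation forces x = 8, but y > x fails since -2 ≤ 8.
  • y = -1: the equation gives -3x = -22, so x would not be an integer.
  • y = 0: the equation gives -3x = -20, so x would not be an integer.
  • y = 1: the equation forces x = 6, but y > x fails since 1 ≤ 6.
  • y = 2: the equation gives -3x = -16, so x would not be an integer.
  • y = 3: the equation gives -3x = -14, so x would not be an integer.
  • y = 4: the equation forces x = 4, but y > x fails since 4 ≤ 4.
  • y = 5: the equation gives -3x = -10, so x would not be an integer.
Every case fails, so no integer solution exists.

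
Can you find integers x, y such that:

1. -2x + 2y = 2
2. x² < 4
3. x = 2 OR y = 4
No

The full constraint system is jointly infeasible over the integers. Each constraint and what it forces:

  - -2x + 2y = 2: is a linear equation tying the variables together
  - x² < 4: restricts x to |x| ≤ 1
  - x = 2 OR y = 4: forces a choice: either x = 2 or y = 4

Split on the disjunction (x = 2 OR y = 4):
  • If x = 2: this contradicts x² < 4, which requires |x| ≤ 1.
  • If y = 4: the equation forces x = 3, but x² < 4 requires |x| ≤ 1.
Both branches are infeasible, so the system has no integer solution.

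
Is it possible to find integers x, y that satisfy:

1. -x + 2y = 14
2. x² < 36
Yes

Take x = 0, y = 7. Substituting into each constraint:
  (1) 0 + 2(7) = 14 ✓
  (2) x² = (0)² = 0, and 0 < 36 ✓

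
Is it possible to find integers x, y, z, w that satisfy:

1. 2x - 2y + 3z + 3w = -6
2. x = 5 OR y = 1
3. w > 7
Yes

Take x = -14, y = 1, z = 0, w = 8. Substituting into each constraint:
  (1) 2(-14) - 2(1) + 3(0) + 3(8) = -6 ✓
  (2) y = 1, target 1 ✓ (second branch holds)
  (3) 8 > 7 ✓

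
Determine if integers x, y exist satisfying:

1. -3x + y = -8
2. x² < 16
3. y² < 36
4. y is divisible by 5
Yes

Take x = 1, y = -5. Substituting into each constraint:
  (1) -3(1) + (-5) = -8 ✓
  (2) x² = (1)² = 1, and 1 < 16 ✓
  (3) y² = (-5)² = 25, and 25 < 36 ✓
  (4) -5 = 5 × -1, remainder 0 ✓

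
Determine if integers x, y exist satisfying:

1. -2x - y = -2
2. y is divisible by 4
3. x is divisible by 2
No

The full constraint system is jointly infeasible over the integers. Each constraint and what it forces:

  - -2x - y = -2: is a linear equation tying the variables together
  - y is divisible by 4: restricts y to multiples of 4
  - x is divisible by 2: restricts x to multiples of 2

Modular obstruction: writing x = 2x' and writing y = 4y', every remaining term of the linear equation is divisible by 4, so the left side is ≡ 0 (mod 4); but the right side -2 ≡ 2 (mod 4). No integers can satisfy it.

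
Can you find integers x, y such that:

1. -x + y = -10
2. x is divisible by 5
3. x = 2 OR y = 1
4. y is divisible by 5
No

The full constraint system is jointly infeasible over the integers. Each constraint and what it forces:

  - -x + y = -10: is a linear equation tying the variables together
  - x is divisible by 5: restricts x to multiples of 5
  - x = 2 OR y = 1: forces a choice: either x = 2 or y = 1
  - y is divisible by 5: restricts y to multiples of 5

Split on the disjunction (x = 2 OR y = 1):
  • If x = 2: this contradicts the divisibility constraint — 2 is not a multiple of 5.
  • If y = 1: this contradicts the divisibility constraint — 1 is not a multiple of 5.
Both branches are infeasible, so the system has no integer solution.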